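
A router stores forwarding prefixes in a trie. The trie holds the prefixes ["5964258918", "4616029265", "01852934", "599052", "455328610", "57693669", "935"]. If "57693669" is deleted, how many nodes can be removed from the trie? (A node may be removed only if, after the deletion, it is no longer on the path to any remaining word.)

Walk "57693669" from the leaf back toward the root, removing each node that no remaining word uses.
The suffix "7693669" (7 nodes) is used only by "57693669"; the node for "5" still has the child "9", so pruning stops there.
Nodes removed: 7

7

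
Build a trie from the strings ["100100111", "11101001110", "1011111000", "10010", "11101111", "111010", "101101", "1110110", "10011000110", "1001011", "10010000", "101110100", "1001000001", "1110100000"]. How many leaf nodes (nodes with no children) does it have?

11

A leaf is a node with no children — equivalently, the end of a word that is not a proper prefix of any other stored word.
Those words: "1001000001", "100100111", "1001011", "10011000110", "101101", "101110100", "1011111000", "1110100000", "11101001110", "1110110", "11101111"
Leaf count: 11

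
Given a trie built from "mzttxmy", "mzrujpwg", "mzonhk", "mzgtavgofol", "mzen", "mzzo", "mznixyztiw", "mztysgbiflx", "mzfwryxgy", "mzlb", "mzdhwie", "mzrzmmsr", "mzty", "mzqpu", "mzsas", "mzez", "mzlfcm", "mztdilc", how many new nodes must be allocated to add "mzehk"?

"mze" is already a path in the trie; the remaining "hk" must be added.
Each of the 2 remaining characters creates one node.

2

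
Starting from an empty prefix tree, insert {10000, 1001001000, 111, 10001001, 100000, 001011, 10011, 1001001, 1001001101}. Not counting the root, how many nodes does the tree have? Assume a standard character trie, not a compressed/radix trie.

29

Trie structure (* marks end of a word):
(root)
├─ 0
│  └─ 0
│     └─ 1
│        └─ 0
│           └─ 1
│              └─ 1 *
└─ 1
   ├─ 0
   │  └─ 0
   │     ├─ 0
   │     │  ├─ 0 *
   │     │  │  └─ 0 *
   │     │  └─ 1
   │     │     └─ 0
   │     │        └─ 0
   │     │           └─ 1 *
   │     └─ 1
   │        ├─ 0
   │        │  └─ 0
   │        │     └─ 1 *
   │        │        ├─ 0
   │        │        │  └─ 0
   │        │        │     └─ 0 *
   │        │        └─ 1
   │        │           └─ 0
   │        │              └─ 1 *
   │        └─ 1 *
   └─ 1
      └─ 1 *
Counting every labelled node above: 29.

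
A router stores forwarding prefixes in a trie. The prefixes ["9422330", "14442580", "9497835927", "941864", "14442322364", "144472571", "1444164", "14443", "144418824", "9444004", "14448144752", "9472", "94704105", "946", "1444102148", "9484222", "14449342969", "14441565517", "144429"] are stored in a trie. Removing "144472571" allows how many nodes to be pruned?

Walk "144472571" from the leaf back toward the root, removing each node that no remaining word uses.
The suffix "72571" (5 nodes) is used only by "144472571"; the node for "1444" still has the child "2", so pruning stops there.
Nodes removed: 5

5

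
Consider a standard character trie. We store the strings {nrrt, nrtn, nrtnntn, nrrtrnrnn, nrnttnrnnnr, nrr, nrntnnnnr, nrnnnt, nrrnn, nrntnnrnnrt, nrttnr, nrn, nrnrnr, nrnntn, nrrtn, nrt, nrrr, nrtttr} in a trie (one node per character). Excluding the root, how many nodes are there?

Trace insertions, counting only characters that open a new branch:
  "nrrt" → 4 new (n, r, r, t)
  "nrtn" → prefix "nr" already present; 2 new (t, n)
  "nrtnntn" → prefix "nrtn" already present; 3 new (n, t, n)
  "nrrtrnrnn" → prefix "nrrt" already present; 5 new (r, n, r, n, n)
  "nrnttnrnnnr" → prefix "nr" already present; 9 new (n, t, t, n, r, n, n, n, r)
  "nrr" → prefix "nrr" already present; 0 new (none)
  "nrntnnnnr" → prefix "nrnt" already present; 5 new (n, n, n, n, r)
  "nrnnnt" → prefix "nrn" already present; 3 new (n, n, t)
  "nrrnn" → prefix "nrr" already present; 2 new (n, n)
  "nrntnnrnnrt" → prefix "nrntnn" already present; 5 new (r, n, n, r, t)
  "nrttnr" → prefix "nrt" already present; 3 new (t, n, r)
  "nrn" → prefix "nrn" already present; 0 new (none)
  "nrnrnr" → prefix "nrn" already present; 3 new (r, n, r)
  "nrnntn" → prefix "nrnn" already present; 2 new (t, n)
  "nrrtn" → prefix "nrrt" already present; 1 new (n)
  "nrt" → prefix "nrt" already present; 0 new (none)
  "nrrr" → prefix "nrr" already present; 1 new (r)
  "nrtttr" → prefix "nrtt" already present; 2 new (t, r)
Total nodes = 4 + 2 + 3 + 5 + 9 + 0 + 5 + 3 + 2 + 5 + 3 + 0 + 3 + 2 + 1 + 0 + 1 + 2 = 50

50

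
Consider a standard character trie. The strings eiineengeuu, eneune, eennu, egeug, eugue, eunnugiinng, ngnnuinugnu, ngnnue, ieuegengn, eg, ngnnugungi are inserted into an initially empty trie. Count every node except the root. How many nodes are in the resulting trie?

Trace insertions, counting only characters that open a new branch:
  "eiineengeuu" → 11 new (e, i, i, n, e, e, n, g, e, u, u)
  "eneune" → prefix "e" already present; 5 new (n, e, u, n, e)
  "eennu" → prefix "e" already present; 4 new (e, n, n, u)
  "egeug" → prefix "e" already present; 4 new (g, e, u, g)
  "eugue" → prefix "e" already present; 4 new (u, g, u, e)
  "eunnugiinng" → prefix "eu" already present; 9 new (n, n, u, g, i, i, n, n, g)
  "ngnnuinugnu" → 11 new (n, g, n, n, u, i, n, u, g, n, u)
  "ngnnue" → prefix "ngnnu" already present; 1 new (e)
  "ieuegengn" → 9 new (i, e, u, e, g, e, n, g, n)
  "eg" → prefix "eg" already present; 0 new (none)
  "ngnnugungi" → prefix "ngnnu" already present; 5 new (g, u, n, g, i)
Total nodes = 11 + 5 + 4 + 4 + 4 + 9 + 11 + 1 + 9 + 0 + 5 = 63

63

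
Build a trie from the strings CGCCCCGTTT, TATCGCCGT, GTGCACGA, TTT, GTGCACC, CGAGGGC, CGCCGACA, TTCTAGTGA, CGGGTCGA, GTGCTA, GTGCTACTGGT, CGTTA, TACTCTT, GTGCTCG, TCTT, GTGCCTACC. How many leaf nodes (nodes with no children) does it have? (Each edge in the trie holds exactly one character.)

15

Leaves are exactly the stored words that no other stored word extends.
Those words: "CGAGGGC", "CGCCCCGTTT", "CGCCGACA", "CGGGTCGA", "CGTTA", "GTGCACC", "GTGCACGA", "GTGCCTACC", "GTGCTACTGGT", "GTGCTCG", "TACTCTT", "TATCGCCGT", "TCTT", "TTCTAGTGA", "TTT"
Leaf count: 15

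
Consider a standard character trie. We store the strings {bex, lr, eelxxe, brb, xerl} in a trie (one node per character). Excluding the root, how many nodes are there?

17

Count nodes per top-level branch (shared prefixes stored once):
  'b'-branch (bex, brb): 5 nodes
  'e'-branch (eelxxe): 6 nodes
  'l'-branch (lr): 2 nodes
  'x'-branch (xerl): 4 nodes
Sum: 17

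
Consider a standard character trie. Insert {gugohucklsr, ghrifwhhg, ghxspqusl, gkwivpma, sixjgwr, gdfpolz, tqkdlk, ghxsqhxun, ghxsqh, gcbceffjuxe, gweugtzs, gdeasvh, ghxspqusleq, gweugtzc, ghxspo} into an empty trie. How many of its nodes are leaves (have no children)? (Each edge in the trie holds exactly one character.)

13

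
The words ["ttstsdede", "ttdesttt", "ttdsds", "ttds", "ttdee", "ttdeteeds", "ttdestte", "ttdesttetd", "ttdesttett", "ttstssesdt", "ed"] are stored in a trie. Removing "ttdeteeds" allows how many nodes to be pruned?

Walk "ttdeteeds" from the leaf back toward the root, removing each node that no remaining word uses.
The suffix "teeds" (5 nodes) is used only by "ttdeteeds"; the node for "ttde" still has the child "s", so pruning stops there.
Nodes removed: 5

5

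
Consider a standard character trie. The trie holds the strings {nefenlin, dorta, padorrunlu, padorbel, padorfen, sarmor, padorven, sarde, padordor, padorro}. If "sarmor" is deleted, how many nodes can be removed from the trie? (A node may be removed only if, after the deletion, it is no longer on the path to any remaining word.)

A node on "sarmor"'s path can go only if nothing else ends at it or branches off below it.
The suffix "mor" (3 nodes) is used only by "sarmor"; the node for "sar" still has the child "d", so pruning stops there.
Nodes removed: 3

3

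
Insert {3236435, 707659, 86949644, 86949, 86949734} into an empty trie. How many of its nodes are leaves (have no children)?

A leaf is a node with no children — equivalently, the end of a word that is not a proper prefix of any other stored word.
Those words: "3236435", "707659", "86949644", "86949734"
Leaf count: 4

4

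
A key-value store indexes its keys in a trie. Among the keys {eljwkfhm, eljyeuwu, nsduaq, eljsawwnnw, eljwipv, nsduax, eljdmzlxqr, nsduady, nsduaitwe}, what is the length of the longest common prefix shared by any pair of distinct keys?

Equivalently: take the maximum, over all pairs, of their longest common prefix length.
"nsduady" and "nsduaitwe" agree on "nsdua" (5 characters) before diverging; nothing deeper is shared.
Longest shared-prefix length: 5

5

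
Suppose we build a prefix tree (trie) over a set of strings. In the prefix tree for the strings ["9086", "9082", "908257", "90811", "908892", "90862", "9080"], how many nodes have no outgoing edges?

Leaves are exactly the stored words that no other stored word extends.
Those words: "9080", "90811", "908257", "90862", "908892"
Leaf count: 5

5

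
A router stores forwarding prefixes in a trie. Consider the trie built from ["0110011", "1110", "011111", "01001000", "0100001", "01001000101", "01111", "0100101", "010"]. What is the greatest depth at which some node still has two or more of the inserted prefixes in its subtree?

8

The deepest shared node is where two words last agree before diverging.
e.g. "01001000" and "01001000101" share the prefix "01001000" of length 8; no pair shares a longer one.
Longest shared-prefix length: 8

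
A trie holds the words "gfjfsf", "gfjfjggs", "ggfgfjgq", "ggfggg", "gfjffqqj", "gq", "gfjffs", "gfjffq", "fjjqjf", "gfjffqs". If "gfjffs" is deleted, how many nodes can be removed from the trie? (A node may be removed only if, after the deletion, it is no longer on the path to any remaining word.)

1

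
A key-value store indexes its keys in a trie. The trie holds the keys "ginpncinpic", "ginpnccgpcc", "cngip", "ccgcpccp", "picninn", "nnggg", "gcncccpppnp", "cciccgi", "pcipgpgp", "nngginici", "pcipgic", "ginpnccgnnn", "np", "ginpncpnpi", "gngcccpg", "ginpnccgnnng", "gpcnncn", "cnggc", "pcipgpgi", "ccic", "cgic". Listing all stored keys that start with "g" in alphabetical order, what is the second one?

Filter for "g…" and sort: "gcncccpppnp", "ginpnccgnnn", "ginpnccgnnng", "ginpnccgpcc", "ginpncinpic", "ginpncpnpi", "gngcccpg", "gpcnncn"
The 2nd is ginpnccgnnn.

ginpnccgnnn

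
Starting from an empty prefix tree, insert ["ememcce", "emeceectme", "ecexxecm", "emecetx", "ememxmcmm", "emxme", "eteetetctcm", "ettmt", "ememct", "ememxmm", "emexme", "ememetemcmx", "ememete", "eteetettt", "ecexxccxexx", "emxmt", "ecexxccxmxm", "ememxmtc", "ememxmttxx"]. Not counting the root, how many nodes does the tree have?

73

Count nodes per top-level branch (shared prefixes stored once):
  'e'-branch (ecexxccxexx, ecexxccxmxm, ecexxecm, emeceectme, emecetx, ememcce, ememct, ememete, ememetemcmx, ememxmcmm, ememxmm, ememxmtc, ememxmttxx, emexme, emxme, emxmt, eteetetctcm, eteetettt, ettmt): 73 nodes
Sum: 73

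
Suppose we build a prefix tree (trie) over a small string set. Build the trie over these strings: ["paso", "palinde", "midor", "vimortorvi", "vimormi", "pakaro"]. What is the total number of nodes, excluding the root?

For each word, the new-node count is its length minus the longest prefix already in the trie:
  "paso" → 4 new (p, a, s, o)
  "palinde" → prefix "pa" already present; 5 new (l, i, n, d, e)
  "midor" → 5 new (m, i, d, o, r)
  "vimortorvi" → 10 new (v, i, m, o, r, t, o, r, v, i)
  "vimormi" → prefix "vimor" already present; 2 new (m, i)
  "pakaro" → prefix "pa" already present; 4 new (k, a, r, o)
Total nodes = 4 + 5 + 5 + 10 + 2 + 4 = 30

30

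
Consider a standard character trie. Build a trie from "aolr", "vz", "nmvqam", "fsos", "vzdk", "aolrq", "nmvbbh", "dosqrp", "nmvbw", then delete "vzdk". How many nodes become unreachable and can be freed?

Walk "vzdk" from the leaf back toward the root, removing each node that no remaining word uses.
The suffix "dk" (2 nodes) is used only by "vzdk"; "vz" is itself a stored word, so pruning stops there.
Nodes removed: 2

2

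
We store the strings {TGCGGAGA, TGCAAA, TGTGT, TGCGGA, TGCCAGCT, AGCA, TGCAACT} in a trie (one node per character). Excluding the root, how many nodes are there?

25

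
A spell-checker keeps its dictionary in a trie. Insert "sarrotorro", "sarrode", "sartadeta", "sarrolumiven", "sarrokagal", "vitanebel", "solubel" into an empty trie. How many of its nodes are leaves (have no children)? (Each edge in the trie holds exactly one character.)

7

A leaf is a node with no children — equivalently, the end of a word that is not a proper prefix of any other stored word.
Those words: "sarrode", "sarrokagal", "sarrolumiven", "sarrotorro", "sartadeta", "solubel", "vitanebel"
Leaf count: 7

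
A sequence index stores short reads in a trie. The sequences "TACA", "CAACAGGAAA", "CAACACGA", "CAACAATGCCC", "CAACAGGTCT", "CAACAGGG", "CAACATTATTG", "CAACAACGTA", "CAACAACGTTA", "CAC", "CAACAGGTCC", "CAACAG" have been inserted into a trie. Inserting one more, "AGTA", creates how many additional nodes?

No existing word starts with "A", so every character of "AGTA" needs a new node.
4 − 0 = 4 new nodes.

4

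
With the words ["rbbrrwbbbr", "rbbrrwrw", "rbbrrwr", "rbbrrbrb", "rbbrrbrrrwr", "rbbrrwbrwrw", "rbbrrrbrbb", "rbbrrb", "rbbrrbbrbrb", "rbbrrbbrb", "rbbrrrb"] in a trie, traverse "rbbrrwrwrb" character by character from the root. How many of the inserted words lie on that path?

Walk "rbbrrwrwrb" from the root; an end-of-word marker is hit whenever a stored word is a prefix of "rbbrrwrwrb".
Prefixes of the query that are stored words: "rbbrrwr", "rbbrrwrw"
Count: 2

2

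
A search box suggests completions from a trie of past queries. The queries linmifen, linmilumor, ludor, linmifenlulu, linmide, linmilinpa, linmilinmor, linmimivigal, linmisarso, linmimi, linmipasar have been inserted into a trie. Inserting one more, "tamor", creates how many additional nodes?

No existing word starts with "t", so every character of "tamor" needs a new node.
5 − 0 = 5 new nodes.

5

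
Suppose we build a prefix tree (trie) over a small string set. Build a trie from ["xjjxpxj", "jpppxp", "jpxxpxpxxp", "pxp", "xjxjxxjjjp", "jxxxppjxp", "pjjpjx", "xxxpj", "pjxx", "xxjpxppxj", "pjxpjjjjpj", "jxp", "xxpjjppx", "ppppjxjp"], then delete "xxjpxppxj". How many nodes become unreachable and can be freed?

After clearing the end-marker at "xxjpxppxj", prune upward until reaching a node still needed by another word.
The suffix "jpxppxj" (7 nodes) is used only by "xxjpxppxj"; the node for "xx" still has the child "x", so pruning stops there.
Nodes removed: 7

7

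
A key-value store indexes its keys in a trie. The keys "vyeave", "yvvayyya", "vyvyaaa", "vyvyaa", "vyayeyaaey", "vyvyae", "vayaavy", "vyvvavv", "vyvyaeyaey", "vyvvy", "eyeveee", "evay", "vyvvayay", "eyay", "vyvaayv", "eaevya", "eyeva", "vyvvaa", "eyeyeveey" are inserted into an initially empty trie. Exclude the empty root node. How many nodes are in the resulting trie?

Count nodes per top-level branch (shared prefixes stored once):
  'e'-branch (eaevya, evay, eyay, eyeva, eyeveee, eyeyeveey): 24 nodes
  'v'-branch (vayaavy, vyayeyaaey, vyeave, vyvaayv, vyvvaa, vyvvavv, vyvvayay, vyvvy, vyvyaa, vyvyaaa, vyvyae, vyvyaeyaey): 43 nodes
  'y'-branch (yvvayyya): 8 nodes
Sum: 75

75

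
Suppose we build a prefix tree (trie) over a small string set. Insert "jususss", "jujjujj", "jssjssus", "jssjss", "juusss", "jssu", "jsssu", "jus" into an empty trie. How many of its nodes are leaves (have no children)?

A leaf is a node with no children — equivalently, the end of a word that is not a proper prefix of any other stored word.
Those words: "jssjssus", "jsssu", "jssu", "jujjujj", "jususss", "juusss"
Leaf count: 6

6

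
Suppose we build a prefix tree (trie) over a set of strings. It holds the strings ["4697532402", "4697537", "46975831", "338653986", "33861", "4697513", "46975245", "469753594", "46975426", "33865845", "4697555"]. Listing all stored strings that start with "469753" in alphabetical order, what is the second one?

Words with prefix "469753", in lexicographic order: "4697532402", "469753594", "4697537"
Position 2: 469753594

469753594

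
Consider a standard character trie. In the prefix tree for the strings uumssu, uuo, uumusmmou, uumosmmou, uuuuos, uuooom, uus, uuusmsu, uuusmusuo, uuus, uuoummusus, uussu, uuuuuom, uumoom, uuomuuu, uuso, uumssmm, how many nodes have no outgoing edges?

Leaves are exactly the stored words that no other stored word extends.
Those words: "uumoom", "uumosmmou", "uumssmm", "uumssu", "uumusmmou", "uuomuuu", "uuooom", "uuoummusus", "uuso", "uussu", "uuusmsu", "uuusmusuo", "uuuuos", "uuuuuom"
Leaf count: 14

14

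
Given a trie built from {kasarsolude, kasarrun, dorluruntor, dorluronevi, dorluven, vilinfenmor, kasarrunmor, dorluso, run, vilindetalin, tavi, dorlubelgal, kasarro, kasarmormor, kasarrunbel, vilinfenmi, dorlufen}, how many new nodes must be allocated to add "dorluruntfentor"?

The longest prefix of "dorluruntfentor" already in the trie is "dorlurunt" (length 9).
Each of the 6 remaining characters creates one node.

6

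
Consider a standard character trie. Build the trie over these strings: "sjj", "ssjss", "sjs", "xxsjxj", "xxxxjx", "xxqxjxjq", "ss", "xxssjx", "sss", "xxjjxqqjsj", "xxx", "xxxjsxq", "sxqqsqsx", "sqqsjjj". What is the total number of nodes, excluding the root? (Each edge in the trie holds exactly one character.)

Trace insertions, counting only characters that open a new branch:
  "sjj" → 3 new (s, j, j)
  "ssjss" → prefix "s" already present; 4 new (s, j, s, s)
  "sjs" → prefix "sj" already present; 1 new (s)
  "xxsjxj" → 6 new (x, x, s, j, x, j)
  "xxxxjx" → prefix "xx" already present; 4 new (x, x, j, x)
  "xxqxjxjq" → prefix "xx" already present; 6 new (q, x, j, x, j, q)
  "ss" → prefix "ss" already present; 0 new (none)
  "xxssjx" → prefix "xxs" already present; 3 new (s, j, x)
  "sss" → prefix "ss" already present; 1 new (s)
  "xxjjxqqjsj" → prefix "xx" already present; 8 new (j, j, x, q, q, j, s, j)
  "xxx" → prefix "xxx" already present; 0 new (none)
  "xxxjsxq" → prefix "xxx" already present; 4 new (j, s, x, q)
  "sxqqsqsx" → prefix "s" already present; 7 new (x, q, q, s, q, s, x)
  "sqqsjjj" → prefix "s" already present; 6 new (q, q, s, j, j, j)
Total nodes = 3 + 4 + 1 + 6 + 4 + 6 + 0 + 3 + 1 + 8 + 0 + 4 + 7 + 6 = 53

53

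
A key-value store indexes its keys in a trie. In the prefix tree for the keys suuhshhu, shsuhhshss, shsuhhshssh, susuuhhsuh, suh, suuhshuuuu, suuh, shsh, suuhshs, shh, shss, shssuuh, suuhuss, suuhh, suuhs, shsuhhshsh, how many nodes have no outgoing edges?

12

A leaf is a node with no children — equivalently, the end of a word that is not a proper prefix of any other stored word.
Those words: "shh", "shsh", "shssuuh", "shsuhhshsh", "shsuhhshssh", "suh", "susuuhhsuh", "suuhh", "suuhshhu", "suuhshs", "suuhshuuuu", "suuhuss"
Leaf count: 12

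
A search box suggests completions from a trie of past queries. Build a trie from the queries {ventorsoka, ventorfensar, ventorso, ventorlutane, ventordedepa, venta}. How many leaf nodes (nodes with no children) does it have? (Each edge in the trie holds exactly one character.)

5

Leaves are exactly the stored words that no other stored word extends.
Those words: "venta", "ventordedepa", "ventorfensar", "ventorlutane", "ventorsoka"
Leaf count: 5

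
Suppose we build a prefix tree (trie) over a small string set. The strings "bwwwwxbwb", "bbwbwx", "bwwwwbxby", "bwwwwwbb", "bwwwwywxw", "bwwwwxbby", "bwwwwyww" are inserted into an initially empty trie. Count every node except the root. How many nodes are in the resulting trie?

28

Count nodes per top-level branch (shared prefixes stored once):
  'b'-branch (bbwbwx, bwwwwbxby, bwwwwwbb, bwwwwxbby, bwwwwxbwb, bwwwwyww, bwwwwywxw): 28 nodes
Sum: 28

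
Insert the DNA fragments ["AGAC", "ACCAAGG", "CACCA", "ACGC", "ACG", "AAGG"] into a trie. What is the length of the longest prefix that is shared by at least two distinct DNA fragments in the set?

3

The deepest shared node is where two words last agree before diverging.
e.g. "ACG" and "ACGC" share the prefix "ACG" of length 3; no pair shares a longer one.
Longest shared-prefix length: 3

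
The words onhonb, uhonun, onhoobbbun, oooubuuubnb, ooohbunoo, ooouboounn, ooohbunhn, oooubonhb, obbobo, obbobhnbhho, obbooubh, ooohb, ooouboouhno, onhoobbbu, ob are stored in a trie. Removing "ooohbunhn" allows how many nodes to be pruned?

2

After clearing the end-marker at "ooohbunhn", prune upward until reaching a node still needed by another word.
The suffix "hn" (2 nodes) is used only by "ooohbunhn"; the node for "ooohbun" still has the child "o", so pruning stops there.
Nodes removed: 2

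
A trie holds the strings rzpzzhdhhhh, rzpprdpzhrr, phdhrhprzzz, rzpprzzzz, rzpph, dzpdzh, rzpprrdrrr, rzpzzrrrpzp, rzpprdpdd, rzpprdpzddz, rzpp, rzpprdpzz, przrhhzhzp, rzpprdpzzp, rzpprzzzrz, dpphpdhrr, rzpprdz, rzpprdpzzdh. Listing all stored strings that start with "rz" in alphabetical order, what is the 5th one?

Filter for "rz…" and sort: "rzpp", "rzpph", "rzpprdpdd", "rzpprdpzddz", "rzpprdpzhrr", "rzpprdpzz", "rzpprdpzzdh", "rzpprdpzzp", "rzpprdz", "rzpprrdrrr", "rzpprzzzrz", "rzpprzzzz", "rzpzzhdhhhh", "rzpzzrrrpzp"
Position 5: rzpprdpzhrr

rzpprdpzhrr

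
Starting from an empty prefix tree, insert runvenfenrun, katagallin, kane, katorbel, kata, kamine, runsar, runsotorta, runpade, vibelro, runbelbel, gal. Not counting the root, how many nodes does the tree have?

Insert word by word; a character creates a node only if that edge doesn't already exist:
  "runvenfenrun" → 12 new (r, u, n, v, e, n, f, e, n, r, u, n)
  "katagallin" → 10 new (k, a, t, a, g, a, l, l, i, n)
  "kane" → prefix "ka" already present; 2 new (n, e)
  "katorbel" → prefix "kat" already present; 5 new (o, r, b, e, l)
  "kata" → prefix "kata" already present; 0 new (none)
  "kamine" → prefix "ka" already present; 4 new (m, i, n, e)
  "runsar" → prefix "run" already present; 3 new (s, a, r)
  "runsotorta" → prefix "runs" already present; 6 new (o, t, o, r, t, a)
  "runpade" → prefix "run" already present; 4 new (p, a, d, e)
  "vibelro" → 7 new (v, i, b, e, l, r, o)
  "runbelbel" → prefix "run" already present; 6 new (b, e, l, b, e, l)
  "gal" → 3 new (g, a, l)
Total nodes = 12 + 10 + 2 + 5 + 0 + 4 + 3 + 6 + 4 + 7 + 6 + 3 = 62

62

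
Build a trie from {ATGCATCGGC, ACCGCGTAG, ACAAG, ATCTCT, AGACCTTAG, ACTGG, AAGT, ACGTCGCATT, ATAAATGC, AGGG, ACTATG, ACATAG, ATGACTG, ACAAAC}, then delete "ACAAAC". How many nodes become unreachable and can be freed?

2

A node on "ACAAAC"'s path can go only if nothing else ends at it or branches off below it.
The suffix "AC" (2 nodes) is used only by "ACAAAC"; the node for "ACAA" still has the child "G", so pruning stops there.
Nodes removed: 2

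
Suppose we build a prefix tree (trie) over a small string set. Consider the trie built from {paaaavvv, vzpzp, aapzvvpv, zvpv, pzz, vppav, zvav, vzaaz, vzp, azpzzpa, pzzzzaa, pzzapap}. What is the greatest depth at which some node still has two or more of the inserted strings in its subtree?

3

Look for the deepest trie node that still has at least two words in its subtree.
"pzz" and "pzzapap" agree on "pzz" (3 characters) before diverging; nothing deeper is shared.
Longest shared-prefix length: 3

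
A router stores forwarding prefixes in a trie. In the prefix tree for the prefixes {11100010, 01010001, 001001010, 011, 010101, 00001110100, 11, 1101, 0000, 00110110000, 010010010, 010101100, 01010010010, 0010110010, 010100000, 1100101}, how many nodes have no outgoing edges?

A leaf is a node with no children — equivalently, the end of a word that is not a proper prefix of any other stored word.
Those words: "00001110100", "001001010", "0010110010", "00110110000", "010010010", "010100000", "01010001", "01010010010", "010101100", "011", "1100101", "1101", "11100010"
Leaf count: 13

13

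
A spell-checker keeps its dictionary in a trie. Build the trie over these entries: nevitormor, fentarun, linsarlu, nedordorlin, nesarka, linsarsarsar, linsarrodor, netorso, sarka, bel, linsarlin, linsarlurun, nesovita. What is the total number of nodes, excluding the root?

For each word, the new-node count is its length minus the longest prefix already in the trie:
  "nevitormor" → 10 new (n, e, v, i, t, o, r, m, o, r)
  "fentarun" → 8 new (f, e, n, t, a, r, u, n)
  "linsarlu" → 8 new (l, i, n, s, a, r, l, u)
  "nedordorlin" → prefix "ne" already present; 9 new (d, o, r, d, o, r, l, i, n)
  "nesarka" → prefix "ne" already present; 5 new (s, a, r, k, a)
  "linsarsarsar" → prefix "linsar" already present; 6 new (s, a, r, s, a, r)
  "linsarrodor" → prefix "linsar" already present; 5 new (r, o, d, o, r)
  "netorso" → prefix "ne" already present; 5 new (t, o, r, s, o)
  "sarka" → 5 new (s, a, r, k, a)
  "bel" → 3 new (b, e, l)
  "linsarlin" → prefix "linsarl" already present; 2 new (i, n)
  "linsarlurun" → prefix "linsarlu" already present; 3 new (r, u, n)
  "nesovita" → prefix "nes" already present; 5 new (o, v, i, t, a)
Total nodes = 10 + 8 + 8 + 9 + 5 + 6 + 5 + 5 + 5 + 3 + 2 + 3 + 5 = 74

74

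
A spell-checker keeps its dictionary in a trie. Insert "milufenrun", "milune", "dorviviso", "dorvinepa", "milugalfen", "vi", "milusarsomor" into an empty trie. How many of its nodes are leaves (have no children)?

Leaves are exactly the stored words that no other stored word extends.
Those words: "dorvinepa", "dorviviso", "milufenrun", "milugalfen", "milune", "milusarsomor", "vi"
Leaf count: 7

7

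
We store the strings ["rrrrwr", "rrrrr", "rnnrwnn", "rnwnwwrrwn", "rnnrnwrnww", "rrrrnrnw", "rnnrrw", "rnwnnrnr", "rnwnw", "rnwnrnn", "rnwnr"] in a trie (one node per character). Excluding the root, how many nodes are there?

40

Insert word by word; a character creates a node only if that edge doesn't already exist:
  "rrrrwr" → 6 new (r, r, r, r, w, r)
  "rrrrr" → prefix "rrrr" already present; 1 new (r)
  "rnnrwnn" → prefix "r" already present; 6 new (n, n, r, w, n, n)
  "rnwnwwrrwn" → prefix "rn" already present; 8 new (w, n, w, w, r, r, w, n)
  "rnnrnwrnww" → prefix "rnnr" already present; 6 new (n, w, r, n, w, w)
  "rrrrnrnw" → prefix "rrrr" already present; 4 new (n, r, n, w)
  "rnnrrw" → prefix "rnnr" already present; 2 new (r, w)
  "rnwnnrnr" → prefix "rnwn" already present; 4 new (n, r, n, r)
  "rnwnw" → prefix "rnwnw" already present; 0 new (none)
  "rnwnrnn" → prefix "rnwn" already present; 3 new (r, n, n)
  "rnwnr" → prefix "rnwnr" already present; 0 new (none)
Total nodes = 6 + 1 + 6 + 8 + 6 + 4 + 2 + 4 + 0 + 3 + 0 = 40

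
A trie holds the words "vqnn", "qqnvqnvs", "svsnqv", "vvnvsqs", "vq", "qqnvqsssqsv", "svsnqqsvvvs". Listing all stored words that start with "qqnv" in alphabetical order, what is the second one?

qqnvqsssqsv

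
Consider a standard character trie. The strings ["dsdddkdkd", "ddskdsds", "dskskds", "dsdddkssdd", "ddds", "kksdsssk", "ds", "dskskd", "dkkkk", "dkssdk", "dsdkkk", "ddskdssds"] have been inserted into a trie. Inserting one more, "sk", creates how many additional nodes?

Nothing in the trie begins with "s"; the whole of "sk" is new.
2 − 0 = 2 new nodes.

2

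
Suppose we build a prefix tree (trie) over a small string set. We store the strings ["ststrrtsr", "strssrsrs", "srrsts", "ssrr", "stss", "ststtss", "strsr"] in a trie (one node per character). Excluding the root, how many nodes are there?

Trace insertions, counting only characters that open a new branch:
  "ststrrtsr" → 9 new (s, t, s, t, r, r, t, s, r)
  "strssrsrs" → prefix "st" already present; 7 new (r, s, s, r, s, r, s)
  "srrsts" → prefix "s" already present; 5 new (r, r, s, t, s)
  "ssrr" → prefix "s" already present; 3 new (s, r, r)
  "stss" → prefix "sts" already present; 1 new (s)
  "ststtss" → prefix "stst" already present; 3 new (t, s, s)
  "strsr" → prefix "strs" already present; 1 new (r)
Total nodes = 9 + 7 + 5 + 3 + 1 + 3 + 1 = 29

29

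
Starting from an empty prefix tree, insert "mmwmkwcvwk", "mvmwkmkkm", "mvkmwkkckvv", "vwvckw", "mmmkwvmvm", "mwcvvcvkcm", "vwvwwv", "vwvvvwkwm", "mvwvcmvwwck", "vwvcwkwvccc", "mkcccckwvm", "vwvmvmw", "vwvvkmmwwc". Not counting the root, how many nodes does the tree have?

Count nodes per top-level branch (shared prefixes stored once):
  'm'-branch (mkcccckwvm, mmmkwvmvm, mmwmkwcvwk, mvkmwkkckvv, mvmwkmkkm, mvwvcmvwwck, mwcvvcvkcm): 61 nodes
  'v'-branch (vwvckw, vwvcwkwvccc, vwvmvmw, vwvvkmmwwc, vwvvvwkwm, vwvwwv): 32 nodes
Sum: 93

93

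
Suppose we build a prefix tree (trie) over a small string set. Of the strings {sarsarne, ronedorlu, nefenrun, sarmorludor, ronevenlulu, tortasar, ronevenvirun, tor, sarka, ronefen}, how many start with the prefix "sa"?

Walk to "sa"; the words in its subtree are exactly those with that prefix.
Matches: "sarka", "sarmorludor", "sarsarne"
Count: 3

3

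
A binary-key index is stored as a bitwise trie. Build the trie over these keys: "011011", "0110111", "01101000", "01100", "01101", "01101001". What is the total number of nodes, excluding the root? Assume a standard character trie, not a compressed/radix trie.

12

Trie structure (* marks end of a word):
(root)
└─ 0
   └─ 1
      └─ 1
         └─ 0
            ├─ 0 *
            └─ 1 *
               ├─ 0
               │  └─ 0
               │     ├─ 0 *
               │     └─ 1 *
               └─ 1 *
                  └─ 1 *
Counting every labelled node above: 12.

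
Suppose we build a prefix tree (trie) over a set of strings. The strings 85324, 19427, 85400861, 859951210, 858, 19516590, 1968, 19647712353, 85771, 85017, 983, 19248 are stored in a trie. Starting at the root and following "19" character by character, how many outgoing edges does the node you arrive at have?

4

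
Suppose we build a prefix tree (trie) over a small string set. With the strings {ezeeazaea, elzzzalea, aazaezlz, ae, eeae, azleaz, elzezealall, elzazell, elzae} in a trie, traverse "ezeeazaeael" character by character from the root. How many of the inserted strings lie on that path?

1

Walk "ezeeazaeael" from the root; an end-of-word marker is hit whenever a stored word is a prefix of "ezeeazaeael".
Prefixes of the query that are stored words: "ezeeazaea"
Count: 1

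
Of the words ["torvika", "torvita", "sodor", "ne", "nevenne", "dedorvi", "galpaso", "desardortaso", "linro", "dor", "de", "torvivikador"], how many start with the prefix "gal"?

1

Walk to "gal"; the words in its subtree are exactly those with that prefix.
Words under "gal": galpaso
Count: 1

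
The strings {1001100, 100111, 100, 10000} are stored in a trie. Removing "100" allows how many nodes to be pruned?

A node on "100"'s path can go only if nothing else ends at it or branches off below it.
Every node on "100" is still needed (e.g. by "1001100"), so nothing is freed.
Nodes removed: 0

0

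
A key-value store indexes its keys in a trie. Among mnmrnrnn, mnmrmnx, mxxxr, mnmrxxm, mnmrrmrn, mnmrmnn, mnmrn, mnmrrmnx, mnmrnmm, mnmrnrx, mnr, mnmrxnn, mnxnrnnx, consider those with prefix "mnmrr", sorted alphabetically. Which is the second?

DFS of the "mnmrr" subtree visits, in order: "mnmrrmnx", "mnmrrmrn"
The 2nd is mnmrrmrn.

mnmrrmrn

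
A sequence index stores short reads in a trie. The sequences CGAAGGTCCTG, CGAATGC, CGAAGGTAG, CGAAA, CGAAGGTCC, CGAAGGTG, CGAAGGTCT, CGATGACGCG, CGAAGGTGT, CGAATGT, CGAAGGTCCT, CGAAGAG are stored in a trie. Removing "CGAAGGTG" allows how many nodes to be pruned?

0

After clearing the end-marker at "CGAAGGTG", prune upward until reaching a node still needed by another word.
Every node on "CGAAGGTG" is still needed (e.g. by "CGAAGGTGT"), so nothing is freed.
Nodes removed: 0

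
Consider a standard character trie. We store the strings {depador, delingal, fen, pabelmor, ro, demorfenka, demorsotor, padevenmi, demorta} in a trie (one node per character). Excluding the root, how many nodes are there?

48

Insert word by word; a character creates a node only if that edge doesn't already exist:
  "depador" → 7 new (d, e, p, a, d, o, r)
  "delingal" → prefix "de" already present; 6 new (l, i, n, g, a, l)
  "fen" → 3 new (f, e, n)
  "pabelmor" → 8 new (p, a, b, e, l, m, o, r)
  "ro" → 2 new (r, o)
  "demorfenka" → prefix "de" already present; 8 new (m, o, r, f, e, n, k, a)
  "demorsotor" → prefix "demor" already present; 5 new (s, o, t, o, r)
  "padevenmi" → prefix "pa" already present; 7 new (d, e, v, e, n, m, i)
  "demorta" → prefix "demor" already present; 2 new (t, a)
Total nodes = 7 + 6 + 3 + 8 + 2 + 8 + 5 + 7 + 2 = 48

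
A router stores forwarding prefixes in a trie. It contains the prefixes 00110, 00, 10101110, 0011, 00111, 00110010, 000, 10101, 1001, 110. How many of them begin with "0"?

6

Filter for entries beginning with "0":
Matches: "00", "000", "0011", "00110", "00110010", "00111"
Count: 6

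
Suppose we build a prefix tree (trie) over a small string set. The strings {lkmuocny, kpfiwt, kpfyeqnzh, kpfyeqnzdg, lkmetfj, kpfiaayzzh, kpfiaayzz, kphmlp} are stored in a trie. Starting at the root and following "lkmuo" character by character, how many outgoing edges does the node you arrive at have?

Walk "lkmuo" from the root, arriving at one node.
Distinct next characters after "lkmuo": c.
That node has 1 child edge.

1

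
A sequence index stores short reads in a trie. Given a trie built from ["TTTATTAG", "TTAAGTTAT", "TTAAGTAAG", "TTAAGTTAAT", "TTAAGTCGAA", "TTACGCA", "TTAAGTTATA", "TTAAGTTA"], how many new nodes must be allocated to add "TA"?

1

Walking "TA" from the root, the first 1 characters ("T") follow existing edges; "A" is the first miss.
So 2 − 1 = 1 new nodes.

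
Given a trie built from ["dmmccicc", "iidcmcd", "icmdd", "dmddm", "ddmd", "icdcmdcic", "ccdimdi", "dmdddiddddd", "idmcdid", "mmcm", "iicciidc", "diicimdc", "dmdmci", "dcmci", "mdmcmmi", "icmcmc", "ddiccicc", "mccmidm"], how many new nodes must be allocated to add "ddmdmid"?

3

"ddmd" is already a path in the trie; the remaining "mid" must be added.
Each of the 3 remaining characters creates one node.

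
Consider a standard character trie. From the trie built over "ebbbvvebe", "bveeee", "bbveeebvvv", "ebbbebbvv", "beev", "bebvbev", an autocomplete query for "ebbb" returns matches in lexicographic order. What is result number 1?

ebbbebbvv

Filter for "ebbb…" and sort: "ebbbebbvv", "ebbbvvebe"
The 1st is ebbbebbvv.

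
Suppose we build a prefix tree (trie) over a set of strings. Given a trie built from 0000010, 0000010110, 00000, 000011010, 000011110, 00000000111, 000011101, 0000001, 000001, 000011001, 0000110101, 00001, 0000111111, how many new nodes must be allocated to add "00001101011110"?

4

"0000110101" is already a path in the trie; the remaining "1110" must be added.
So 14 − 10 = 4 new nodes.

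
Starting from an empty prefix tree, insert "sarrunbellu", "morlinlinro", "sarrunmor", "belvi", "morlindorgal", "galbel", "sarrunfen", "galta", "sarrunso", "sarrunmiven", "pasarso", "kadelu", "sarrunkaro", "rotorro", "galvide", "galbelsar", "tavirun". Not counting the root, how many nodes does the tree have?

91

Trace insertions, counting only characters that open a new branch:
  "sarrunbellu" → 11 new (s, a, r, r, u, n, b, e, l, l, u)
  "morlinlinro" → 11 new (m, o, r, l, i, n, l, i, n, r, o)
  "sarrunmor" → prefix "sarrun" already present; 3 new (m, o, r)
  "belvi" → 5 new (b, e, l, v, i)
  "morlindorgal" → prefix "morlin" already present; 6 new (d, o, r, g, a, l)
  "galbel" → 6 new (g, a, l, b, e, l)
  "sarrunfen" → prefix "sarrun" already present; 3 new (f, e, n)
  "galta" → prefix "gal" already present; 2 new (t, a)
  "sarrunso" → prefix "sarrun" already present; 2 new (s, o)
  "sarrunmiven" → prefix "sarrunm" already present; 4 new (i, v, e, n)
  "pasarso" → 7 new (p, a, s, a, r, s, o)
  "kadelu" → 6 new (k, a, d, e, l, u)
  "sarrunkaro" → prefix "sarrun" already present; 4 new (k, a, r, o)
  "rotorro" → 7 new (r, o, t, o, r, r, o)
  "galvide" → prefix "gal" already present; 4 new (v, i, d, e)
  "galbelsar" → prefix "galbel" already present; 3 new (s, a, r)
  "tavirun" → 7 new (t, a, v, i, r, u, n)
Total nodes = 11 + 11 + 3 + 5 + 6 + 6 + 3 + 2 + 2 + 4 + 7 + 6 + 4 + 7 + 4 + 3 + 7 = 91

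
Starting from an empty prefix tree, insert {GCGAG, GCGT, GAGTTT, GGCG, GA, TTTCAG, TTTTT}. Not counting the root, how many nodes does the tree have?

Trie structure (* marks end of a word):
(root)
├─ G
│  ├─ A *
│  │  └─ G
│  │     └─ T
│  │        └─ T
│  │           └─ T *
│  ├─ C
│  │  └─ G
│  │     ├─ A
│  │     │  └─ G *
│  │     └─ T *
│  └─ G
│     └─ C
│        └─ G *
└─ T
   └─ T
      └─ T
         ├─ C
         │  └─ A
         │     └─ G *
         └─ T
            └─ T *
Counting every labelled node above: 22.

22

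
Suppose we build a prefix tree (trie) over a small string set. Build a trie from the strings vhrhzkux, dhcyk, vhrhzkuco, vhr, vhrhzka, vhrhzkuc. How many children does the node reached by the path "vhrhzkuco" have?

Walk "vhrhzkuco" from the root, arriving at one node.
No stored string extends past "vhrhzkuco".
That node has 0 child edges.

0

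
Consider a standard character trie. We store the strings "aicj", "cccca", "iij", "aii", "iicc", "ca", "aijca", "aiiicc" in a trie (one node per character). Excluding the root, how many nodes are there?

Trie structure (* marks end of a word):
(root)
├─ a
│  └─ i
│     ├─ c
│     │  └─ j *
│     ├─ i *
│     │  └─ i
│     │     └─ c
│     │        └─ c *
│     └─ j
│        └─ c
│           └─ a *
├─ c
│  ├─ a *
│  └─ c
│     └─ c
│        └─ c
│           └─ a *
└─ i
   └─ i
      ├─ c
      │  └─ c *
      └─ j *
Counting every labelled node above: 22.

22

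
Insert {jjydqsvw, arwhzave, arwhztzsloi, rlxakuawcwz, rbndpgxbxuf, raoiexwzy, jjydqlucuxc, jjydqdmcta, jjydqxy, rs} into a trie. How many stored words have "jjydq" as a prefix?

4

Walk to "jjydq"; the words in its subtree are exactly those with that prefix.
Words under "jjydq": jjydqdmcta, jjydqlucuxc, jjydqsvw, jjydqxy
Count: 4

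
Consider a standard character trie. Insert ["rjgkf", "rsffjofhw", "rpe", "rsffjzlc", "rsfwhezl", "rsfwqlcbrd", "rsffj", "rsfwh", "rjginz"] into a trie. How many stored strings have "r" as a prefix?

Filter for entries beginning with "r":
Words under "r": rjginz, rjgkf, rpe, rsffj, rsffjofhw, rsffjzlc, rsfwh, rsfwhezl, rsfwqlcbrd
Count: 9

9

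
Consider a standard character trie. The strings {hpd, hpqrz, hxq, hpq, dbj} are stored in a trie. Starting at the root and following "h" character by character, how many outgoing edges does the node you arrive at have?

The children of the "h" node are the distinct next characters among strings starting with "h".
Characters that immediately follow "h" among the stored strings: {p, x}.
That node has 2 child edges.

2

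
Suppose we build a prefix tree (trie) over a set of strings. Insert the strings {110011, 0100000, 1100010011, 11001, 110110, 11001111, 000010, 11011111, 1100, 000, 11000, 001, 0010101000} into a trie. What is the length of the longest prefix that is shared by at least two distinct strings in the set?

6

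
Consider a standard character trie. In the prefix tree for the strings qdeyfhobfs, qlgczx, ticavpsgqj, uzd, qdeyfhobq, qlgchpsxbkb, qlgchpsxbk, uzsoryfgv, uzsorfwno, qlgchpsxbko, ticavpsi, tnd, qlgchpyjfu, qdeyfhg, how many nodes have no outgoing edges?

A leaf is a node with no children — equivalently, the end of a word that is not a proper prefix of any other stored word.
Those words: "qdeyfhg", "qdeyfhobfs", "qdeyfhobq", "qlgchpsxbkb", "qlgchpsxbko", "qlgchpyjfu", "qlgczx", "ticavpsgqj", "ticavpsi", "tnd", "uzd", "uzsorfwno", "uzsoryfgv"
Leaf count: 13

13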